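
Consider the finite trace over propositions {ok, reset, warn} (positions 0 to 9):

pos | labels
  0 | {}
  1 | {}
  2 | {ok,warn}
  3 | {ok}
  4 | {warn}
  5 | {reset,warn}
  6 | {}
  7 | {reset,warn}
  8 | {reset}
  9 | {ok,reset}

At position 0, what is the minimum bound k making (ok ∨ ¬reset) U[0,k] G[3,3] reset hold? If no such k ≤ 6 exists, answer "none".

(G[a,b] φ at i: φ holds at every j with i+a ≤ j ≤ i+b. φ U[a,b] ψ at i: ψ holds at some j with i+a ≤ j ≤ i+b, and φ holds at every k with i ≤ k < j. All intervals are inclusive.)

2

Need earliest j ≥ 0 with G[3,3] reset, and (ok ∨ ¬reset) at every k in [0,j-1].
  j=0: rhs fails.
  j=1: rhs fails.
  j=2: rhs holds; lhs holds on [0,1]. k = 2.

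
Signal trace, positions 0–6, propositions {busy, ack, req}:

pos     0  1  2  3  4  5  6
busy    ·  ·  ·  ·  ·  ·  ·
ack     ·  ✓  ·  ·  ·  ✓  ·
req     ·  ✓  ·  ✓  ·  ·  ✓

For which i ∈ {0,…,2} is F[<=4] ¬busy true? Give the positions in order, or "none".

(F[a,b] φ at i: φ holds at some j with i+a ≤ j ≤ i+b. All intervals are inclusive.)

0, 1, 2

Evaluate at each i in [0,2]:
  i=0: ✓ (witness j=0)
  i=1: ✓ (witness j=1)
  i=2: ✓ (witness j=2)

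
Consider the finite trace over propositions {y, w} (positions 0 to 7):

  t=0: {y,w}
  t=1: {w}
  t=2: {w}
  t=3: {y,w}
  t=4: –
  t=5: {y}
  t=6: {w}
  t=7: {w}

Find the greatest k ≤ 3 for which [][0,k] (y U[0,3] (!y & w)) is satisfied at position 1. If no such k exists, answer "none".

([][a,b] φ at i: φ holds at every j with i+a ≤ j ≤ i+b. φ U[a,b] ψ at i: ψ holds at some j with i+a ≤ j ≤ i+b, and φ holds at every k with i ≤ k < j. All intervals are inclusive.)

1

(y U[0,3] (!y & w)) must hold from j=1 onward; find where it first fails.
  j=1: holds
  j=2: holds
  j=3: fails
Holds on [1,2], so largest k = 1.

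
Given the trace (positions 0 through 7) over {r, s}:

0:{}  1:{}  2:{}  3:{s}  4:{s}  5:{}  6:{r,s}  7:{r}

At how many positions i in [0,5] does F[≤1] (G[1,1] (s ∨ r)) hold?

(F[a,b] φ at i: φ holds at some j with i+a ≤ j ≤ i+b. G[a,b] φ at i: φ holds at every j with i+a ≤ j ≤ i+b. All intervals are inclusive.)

5

Evaluate at each i in [0,5]:
  i=0: ✗ (none in [0,1])
  i=1: ✓ (witness j=2)
  i=2: ✓ (witness j=2)
  i=3: ✓ (witness j=3)
  i=4: ✓ (witness j=5)
  i=5: ✓ (witness j=5)
Positions where it holds: {1, 2, 3, 4, 5} → 5.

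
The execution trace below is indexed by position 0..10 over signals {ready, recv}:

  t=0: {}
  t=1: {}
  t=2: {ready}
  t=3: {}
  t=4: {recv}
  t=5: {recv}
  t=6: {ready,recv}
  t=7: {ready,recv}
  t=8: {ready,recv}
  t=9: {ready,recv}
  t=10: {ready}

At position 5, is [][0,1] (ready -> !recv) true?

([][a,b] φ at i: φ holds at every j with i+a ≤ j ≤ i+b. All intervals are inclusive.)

Check (ready -> !recv) at every j in [5,6]:
  j=5: antecedent false → ✓
  j=6: antecedent true; consequent false → ✗
Fails at j=6 → formula fails.

False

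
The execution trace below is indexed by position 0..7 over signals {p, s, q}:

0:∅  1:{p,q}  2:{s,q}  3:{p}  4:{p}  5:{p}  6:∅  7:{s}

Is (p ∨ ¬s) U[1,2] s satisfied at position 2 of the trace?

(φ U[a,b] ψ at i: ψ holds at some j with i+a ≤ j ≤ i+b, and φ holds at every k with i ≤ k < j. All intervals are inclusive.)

No

Need some j in [3,4] with s, and (p ∨ ¬s) at every k in [2,j-1].
  j=3: s false.
  j=4: s false.
No j in the window works → until fails.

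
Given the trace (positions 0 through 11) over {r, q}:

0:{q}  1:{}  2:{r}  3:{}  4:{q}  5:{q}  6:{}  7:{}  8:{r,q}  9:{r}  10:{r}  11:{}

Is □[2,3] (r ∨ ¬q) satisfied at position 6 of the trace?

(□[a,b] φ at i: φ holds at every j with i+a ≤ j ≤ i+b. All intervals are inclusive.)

True

Check (r ∨ ¬q) at every j in [8,9]:
  j=8: true
  j=9: true
All positions satisfy it → formula holds.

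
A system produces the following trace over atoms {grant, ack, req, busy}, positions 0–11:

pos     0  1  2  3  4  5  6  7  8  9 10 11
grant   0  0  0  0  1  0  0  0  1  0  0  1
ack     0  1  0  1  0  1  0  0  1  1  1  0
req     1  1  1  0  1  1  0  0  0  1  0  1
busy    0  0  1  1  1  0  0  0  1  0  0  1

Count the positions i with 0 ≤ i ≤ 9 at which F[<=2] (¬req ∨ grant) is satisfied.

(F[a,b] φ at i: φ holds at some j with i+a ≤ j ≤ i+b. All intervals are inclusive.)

9

Evaluate at each i in [0,9]:
  i=0: ✗ (none in [0,2])
  i=1: ✓ (witness j=3)
  i=2: ✓ (witness j=3)
  i=3: ✓ (witness j=3)
  i=4: ✓ (witness j=4)
  i=5: ✓ (witness j=6)
  i=6: ✓ (witness j=6)
  i=7: ✓ (witness j=7)
  i=8: ✓ (witness j=8)
  i=9: ✓ (witness j=10)
Positions where it holds: {1, 2, 3, 4, 5, 6, 7, 8, 9} → 9.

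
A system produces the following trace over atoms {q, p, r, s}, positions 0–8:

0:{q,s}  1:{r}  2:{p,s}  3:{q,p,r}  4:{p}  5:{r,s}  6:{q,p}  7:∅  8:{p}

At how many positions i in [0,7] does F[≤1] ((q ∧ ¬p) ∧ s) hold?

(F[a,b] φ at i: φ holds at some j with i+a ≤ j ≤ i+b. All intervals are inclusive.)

Evaluate at each i in [0,7]:
  i=0: ✓ (witness j=0)
  i=1: ✗ (none in [1,2])
  i=2: ✗ (none in [2,3])
  i=3: ✗ (none in [3,4])
  i=4: ✗ (none in [4,5])
  i=5: ✗ (none in [5,6])
  i=6: ✗ (none in [6,7])
  i=7: ✗ (none in [7,8])
Positions where it holds: {0} → 1.

1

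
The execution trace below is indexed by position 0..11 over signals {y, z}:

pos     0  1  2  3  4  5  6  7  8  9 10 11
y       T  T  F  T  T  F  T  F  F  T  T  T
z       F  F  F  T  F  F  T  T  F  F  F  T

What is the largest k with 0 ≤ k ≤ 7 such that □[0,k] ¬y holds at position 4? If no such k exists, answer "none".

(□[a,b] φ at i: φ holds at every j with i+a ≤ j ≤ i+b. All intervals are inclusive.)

¬y must hold from j=4 onward; find where it first fails.
  j=4: fails → no k works.

none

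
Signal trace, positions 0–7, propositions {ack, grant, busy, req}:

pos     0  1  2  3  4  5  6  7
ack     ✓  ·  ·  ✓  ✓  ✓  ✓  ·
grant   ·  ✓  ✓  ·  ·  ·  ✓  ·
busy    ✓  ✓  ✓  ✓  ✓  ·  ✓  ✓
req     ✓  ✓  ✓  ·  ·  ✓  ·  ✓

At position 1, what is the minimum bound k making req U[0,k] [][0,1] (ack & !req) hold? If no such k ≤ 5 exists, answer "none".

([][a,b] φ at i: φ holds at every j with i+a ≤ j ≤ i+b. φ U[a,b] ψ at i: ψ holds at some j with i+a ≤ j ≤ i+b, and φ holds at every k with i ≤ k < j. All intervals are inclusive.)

2

Need earliest j ≥ 1 with [][0,1] (ack & !req), and req at every k in [1,j-1].
  j=1: rhs fails.
  j=2: rhs fails.
  j=3: rhs holds; lhs holds on [1,2]. k = 2.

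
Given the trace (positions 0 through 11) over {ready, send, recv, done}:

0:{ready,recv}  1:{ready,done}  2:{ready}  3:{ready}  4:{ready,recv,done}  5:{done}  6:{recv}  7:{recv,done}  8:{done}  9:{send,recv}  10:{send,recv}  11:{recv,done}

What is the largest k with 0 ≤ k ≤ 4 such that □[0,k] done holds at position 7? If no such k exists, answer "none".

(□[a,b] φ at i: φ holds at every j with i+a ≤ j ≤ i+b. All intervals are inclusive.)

done must hold from j=7 onward; find where it first fails.
  j=7: holds
  j=8: holds
  j=9: fails
Holds on [7,8], so largest k = 1.

1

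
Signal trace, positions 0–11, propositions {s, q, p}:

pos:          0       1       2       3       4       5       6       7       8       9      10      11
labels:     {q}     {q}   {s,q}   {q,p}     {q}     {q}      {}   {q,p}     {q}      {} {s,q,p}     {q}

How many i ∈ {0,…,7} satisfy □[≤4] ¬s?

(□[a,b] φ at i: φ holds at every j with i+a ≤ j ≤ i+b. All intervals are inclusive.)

Evaluate at each i in [0,7]:
  i=0: ✗ (fails at j=2)
  i=1: ✗ (fails at j=2)
  i=2: ✗ (fails at j=2)
  i=3: ✓ (all of [3,7])
  i=4: ✓ (all of [4,8])
  i=5: ✓ (all of [5,9])
  i=6: ✗ (fails at j=10)
  i=7: ✗ (fails at j=10)
Positions where it holds: {3, 4, 5} → 3.

3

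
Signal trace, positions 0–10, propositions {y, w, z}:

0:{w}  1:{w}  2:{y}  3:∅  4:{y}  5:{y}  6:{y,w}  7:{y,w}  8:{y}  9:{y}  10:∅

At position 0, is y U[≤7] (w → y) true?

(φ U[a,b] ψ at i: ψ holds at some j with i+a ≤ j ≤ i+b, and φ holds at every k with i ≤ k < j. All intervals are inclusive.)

No

Need some j in [0,7] with (w → y), and y at every k in [0,j-1].
  j=0: (w → y) false.
  j=1: (w → y) false.
  j=2: (w → y) holds, but y fails at k=0 → not this j.
  j=3: (w → y) holds, but y fails at k=0 → not this j.
  j=4: (w → y) holds, but y fails at k=0 → not this j.
  j=5: (w → y) holds, but y fails at k=0 → not this j.
  j=6: (w → y) holds, but y fails at k=0 → not this j.
  j=7: (w → y) holds, but y fails at k=0 → not this j.
No j in the window works → until fails.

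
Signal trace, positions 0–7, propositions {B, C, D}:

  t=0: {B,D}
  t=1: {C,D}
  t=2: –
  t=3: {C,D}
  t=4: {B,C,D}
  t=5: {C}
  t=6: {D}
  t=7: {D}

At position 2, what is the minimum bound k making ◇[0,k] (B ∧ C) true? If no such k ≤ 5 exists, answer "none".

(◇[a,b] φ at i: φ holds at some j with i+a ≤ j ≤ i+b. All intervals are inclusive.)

Scan j = 2,3,… for (B ∧ C):
  j=2: fails
  j=3: fails
  j=4: holds
First hit at j=4, so smallest k = 4-2 = 2.

2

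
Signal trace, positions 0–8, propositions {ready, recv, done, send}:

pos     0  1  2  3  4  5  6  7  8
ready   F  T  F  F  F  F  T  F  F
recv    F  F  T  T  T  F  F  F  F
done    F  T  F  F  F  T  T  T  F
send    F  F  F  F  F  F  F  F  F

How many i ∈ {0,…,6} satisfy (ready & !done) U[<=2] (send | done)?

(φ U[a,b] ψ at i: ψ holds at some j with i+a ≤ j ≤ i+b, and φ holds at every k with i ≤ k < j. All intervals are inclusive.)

Evaluate at each i in [0,6]:
  i=0: ✗ (lhs fails at k=0 before rhs at j=1)
  i=1: ✓ (rhs at j=1)
  i=2: ✗ (no rhs in [2,4])
  i=3: ✗ (lhs fails at k=3 before rhs at j=5)
  i=4: ✗ (lhs fails at k=4 before rhs at j=5)
  i=5: ✓ (rhs at j=5)
  i=6: ✓ (rhs at j=6)
Positions where it holds: {1, 5, 6} → 3.

3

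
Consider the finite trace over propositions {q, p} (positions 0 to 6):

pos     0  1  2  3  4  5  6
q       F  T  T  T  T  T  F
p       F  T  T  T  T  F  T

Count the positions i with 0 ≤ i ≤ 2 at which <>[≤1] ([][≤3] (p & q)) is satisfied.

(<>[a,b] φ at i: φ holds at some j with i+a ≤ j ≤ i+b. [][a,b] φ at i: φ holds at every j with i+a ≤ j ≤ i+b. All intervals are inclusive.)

Evaluate at each i in [0,2]:
  i=0: ✓ (witness j=1)
  i=1: ✓ (witness j=1)
  i=2: ✗ (none in [2,3])
Positions where it holds: {0, 1} → 2.

2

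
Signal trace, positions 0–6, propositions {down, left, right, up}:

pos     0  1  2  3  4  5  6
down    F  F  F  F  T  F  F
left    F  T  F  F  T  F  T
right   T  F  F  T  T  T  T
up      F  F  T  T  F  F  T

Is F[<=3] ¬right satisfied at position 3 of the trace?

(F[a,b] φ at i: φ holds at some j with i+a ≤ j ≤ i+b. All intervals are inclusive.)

Does not hold

Check ¬right at each j in [3,6]:
  j=3: false
  j=4: false
  j=5: false
  j=6: false
No position in the window satisfies it → formula fails.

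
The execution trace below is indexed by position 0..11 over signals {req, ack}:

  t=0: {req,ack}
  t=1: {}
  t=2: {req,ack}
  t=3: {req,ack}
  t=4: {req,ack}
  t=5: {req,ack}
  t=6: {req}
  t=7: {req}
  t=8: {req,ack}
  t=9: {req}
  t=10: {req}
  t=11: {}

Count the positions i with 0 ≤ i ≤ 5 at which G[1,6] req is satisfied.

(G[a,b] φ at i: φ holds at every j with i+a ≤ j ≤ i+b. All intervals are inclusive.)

4

Evaluate at each i in [0,5]:
  i=0: ✗ (fails at j=1)
  i=1: ✓ (all of [2,7])
  i=2: ✓ (all of [3,8])
  i=3: ✓ (all of [4,9])
  i=4: ✓ (all of [5,10])
  i=5: ✗ (fails at j=11)
Positions where it holds: {1, 2, 3, 4} → 4.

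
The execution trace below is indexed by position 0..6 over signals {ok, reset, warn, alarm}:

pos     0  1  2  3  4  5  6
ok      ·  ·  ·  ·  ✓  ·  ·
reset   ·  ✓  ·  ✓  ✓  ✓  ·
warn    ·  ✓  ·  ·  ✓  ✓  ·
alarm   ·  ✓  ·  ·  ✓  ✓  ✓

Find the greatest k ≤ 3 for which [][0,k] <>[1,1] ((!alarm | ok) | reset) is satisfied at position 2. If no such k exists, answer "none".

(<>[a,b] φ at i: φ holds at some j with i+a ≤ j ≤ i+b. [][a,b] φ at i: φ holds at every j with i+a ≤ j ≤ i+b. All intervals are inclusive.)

2

<>[1,1] ((!alarm | ok) | reset) must hold from j=2 onward; find where it first fails.
  j=2: holds
  j=3: holds
  j=4: holds
  j=5: fails
Holds on [2,4], so largest k = 2.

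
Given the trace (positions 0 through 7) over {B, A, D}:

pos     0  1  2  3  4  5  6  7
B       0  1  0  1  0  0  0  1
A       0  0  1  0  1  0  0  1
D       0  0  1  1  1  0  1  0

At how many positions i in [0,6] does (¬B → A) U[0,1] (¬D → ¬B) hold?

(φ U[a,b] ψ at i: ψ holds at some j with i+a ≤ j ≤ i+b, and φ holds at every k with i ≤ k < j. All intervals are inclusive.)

Evaluate at each i in [0,6]:
  i=0: ✓ (rhs at j=0)
  i=1: ✓ (rhs at j=2; lhs holds on [1,1])
  i=2: ✓ (rhs at j=2)
  i=3: ✓ (rhs at j=3)
  i=4: ✓ (rhs at j=4)
  i=5: ✓ (rhs at j=5)
  i=6: ✓ (rhs at j=6)
Positions where it holds: {0, 1, 2, 3, 4, 5, 6} → 7.

7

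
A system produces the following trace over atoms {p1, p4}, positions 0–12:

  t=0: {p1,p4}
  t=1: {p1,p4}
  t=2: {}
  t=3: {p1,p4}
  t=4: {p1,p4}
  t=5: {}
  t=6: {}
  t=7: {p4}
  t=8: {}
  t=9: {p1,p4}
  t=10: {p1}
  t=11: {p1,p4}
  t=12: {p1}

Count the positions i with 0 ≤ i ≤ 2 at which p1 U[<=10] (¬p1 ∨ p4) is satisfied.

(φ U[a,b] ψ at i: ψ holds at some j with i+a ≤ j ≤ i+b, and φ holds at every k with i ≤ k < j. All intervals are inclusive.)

Evaluate at each i in [0,2]:
  i=0: ✓ (rhs at j=0)
  i=1: ✓ (rhs at j=1)
  i=2: ✓ (rhs at j=2)
Positions where it holds: {0, 1, 2} → 3.

3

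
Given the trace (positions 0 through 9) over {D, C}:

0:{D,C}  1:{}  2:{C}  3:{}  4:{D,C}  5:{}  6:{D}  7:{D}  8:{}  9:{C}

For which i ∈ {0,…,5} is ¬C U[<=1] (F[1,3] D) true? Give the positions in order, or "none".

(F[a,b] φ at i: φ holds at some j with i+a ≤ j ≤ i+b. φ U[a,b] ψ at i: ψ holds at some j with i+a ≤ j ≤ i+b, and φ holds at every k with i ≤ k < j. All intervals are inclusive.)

1, 2, 3, 4, 5

Evaluate at each i in [0,5]:
  i=0: ✗ (lhs fails at k=0 before rhs at j=1)
  i=1: ✓ (rhs at j=1)
  i=2: ✓ (rhs at j=2)
  i=3: ✓ (rhs at j=3)
  i=4: ✓ (rhs at j=4)
  i=5: ✓ (rhs at j=5)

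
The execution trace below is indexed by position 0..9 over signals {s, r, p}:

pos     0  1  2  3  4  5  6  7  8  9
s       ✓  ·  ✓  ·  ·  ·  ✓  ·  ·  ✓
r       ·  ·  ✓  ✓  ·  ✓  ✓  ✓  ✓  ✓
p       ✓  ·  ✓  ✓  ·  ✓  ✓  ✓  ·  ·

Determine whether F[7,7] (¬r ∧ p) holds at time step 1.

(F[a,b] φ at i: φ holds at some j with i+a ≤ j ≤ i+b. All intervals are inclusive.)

Check (¬r ∧ p) at each j in [8,8]:
  j=8: false
No position in the window satisfies it → formula fails.

Does not hold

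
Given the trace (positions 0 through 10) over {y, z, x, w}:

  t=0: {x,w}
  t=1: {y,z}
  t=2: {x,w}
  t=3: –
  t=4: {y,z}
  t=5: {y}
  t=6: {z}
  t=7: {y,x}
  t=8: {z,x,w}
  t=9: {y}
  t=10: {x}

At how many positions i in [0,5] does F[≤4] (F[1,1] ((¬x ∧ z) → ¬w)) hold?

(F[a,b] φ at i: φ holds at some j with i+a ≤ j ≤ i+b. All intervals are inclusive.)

6

Evaluate at each i in [0,5]:
  i=0: ✓ (witness j=0)
  i=1: ✓ (witness j=1)
  i=2: ✓ (witness j=2)
  i=3: ✓ (witness j=3)
  i=4: ✓ (witness j=4)
  i=5: ✓ (witness j=5)
Positions where it holds: {0, 1, 2, 3, 4, 5} → 6.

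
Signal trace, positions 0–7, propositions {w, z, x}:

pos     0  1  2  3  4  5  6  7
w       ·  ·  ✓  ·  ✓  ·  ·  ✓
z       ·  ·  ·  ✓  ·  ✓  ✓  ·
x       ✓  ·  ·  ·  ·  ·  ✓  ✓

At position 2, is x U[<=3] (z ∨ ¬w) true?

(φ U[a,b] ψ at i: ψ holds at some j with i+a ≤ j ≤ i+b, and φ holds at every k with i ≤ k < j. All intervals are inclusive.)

Need some j in [2,5] with (z ∨ ¬w), and x at every k in [2,j-1].
  j=2: (z ∨ ¬w) false.
  j=3: (z ∨ ¬w) holds, but x fails at k=2 → not this j.
  j=4: (z ∨ ¬w) false.
  j=5: (z ∨ ¬w) holds, but x fails at k=2 → not this j.
No j in the window works → until fails.

False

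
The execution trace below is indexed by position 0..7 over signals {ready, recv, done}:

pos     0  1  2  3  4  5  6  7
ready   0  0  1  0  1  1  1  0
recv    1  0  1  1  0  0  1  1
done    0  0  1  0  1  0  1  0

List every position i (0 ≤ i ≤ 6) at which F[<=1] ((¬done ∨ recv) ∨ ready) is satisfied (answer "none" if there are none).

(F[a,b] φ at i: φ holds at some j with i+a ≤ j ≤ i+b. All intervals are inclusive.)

Evaluate at each i in [0,6]:
  i=0: ✓ (witness j=0)
  i=1: ✓ (witness j=1)
  i=2: ✓ (witness j=2)
  i=3: ✓ (witness j=3)
  i=4: ✓ (witness j=4)
  i=5: ✓ (witness j=5)
  i=6: ✓ (witness j=6)

0, 1, 2, 3, 4, 5, 6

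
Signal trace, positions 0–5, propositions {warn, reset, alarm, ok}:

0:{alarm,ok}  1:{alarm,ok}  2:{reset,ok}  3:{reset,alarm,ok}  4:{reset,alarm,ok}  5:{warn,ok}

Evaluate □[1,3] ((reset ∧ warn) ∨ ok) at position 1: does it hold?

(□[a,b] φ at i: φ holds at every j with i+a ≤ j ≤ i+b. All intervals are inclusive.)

Check ((reset ∧ warn) ∨ ok) at every j in [2,4]:
  j=2: true
  j=3: true
  j=4: true
All positions satisfy it → formula holds.

Holds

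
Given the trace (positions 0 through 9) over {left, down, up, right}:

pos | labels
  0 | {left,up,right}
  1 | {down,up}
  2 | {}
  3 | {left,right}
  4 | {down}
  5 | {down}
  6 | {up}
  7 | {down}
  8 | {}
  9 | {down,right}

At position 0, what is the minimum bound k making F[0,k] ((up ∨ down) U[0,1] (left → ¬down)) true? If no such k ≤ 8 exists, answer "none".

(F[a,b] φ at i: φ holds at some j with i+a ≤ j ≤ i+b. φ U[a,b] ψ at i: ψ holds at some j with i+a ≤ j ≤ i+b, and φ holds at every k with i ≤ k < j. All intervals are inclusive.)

Scan j = 0,1,… for ((up ∨ down) U[0,1] (left → ¬down)):
  j=0: holds
First hit at j=0, so smallest k = 0-0 = 0.

0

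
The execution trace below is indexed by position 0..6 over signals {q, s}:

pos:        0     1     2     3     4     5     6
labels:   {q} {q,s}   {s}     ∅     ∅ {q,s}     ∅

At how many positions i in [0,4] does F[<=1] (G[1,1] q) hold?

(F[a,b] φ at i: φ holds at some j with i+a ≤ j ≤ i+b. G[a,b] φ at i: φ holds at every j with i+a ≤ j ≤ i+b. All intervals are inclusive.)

3

Evaluate at each i in [0,4]:
  i=0: ✓ (witness j=0)
  i=1: ✗ (none in [1,2])
  i=2: ✗ (none in [2,3])
  i=3: ✓ (witness j=4)
  i=4: ✓ (witness j=4)
Positions where it holds: {0, 3, 4} → 3.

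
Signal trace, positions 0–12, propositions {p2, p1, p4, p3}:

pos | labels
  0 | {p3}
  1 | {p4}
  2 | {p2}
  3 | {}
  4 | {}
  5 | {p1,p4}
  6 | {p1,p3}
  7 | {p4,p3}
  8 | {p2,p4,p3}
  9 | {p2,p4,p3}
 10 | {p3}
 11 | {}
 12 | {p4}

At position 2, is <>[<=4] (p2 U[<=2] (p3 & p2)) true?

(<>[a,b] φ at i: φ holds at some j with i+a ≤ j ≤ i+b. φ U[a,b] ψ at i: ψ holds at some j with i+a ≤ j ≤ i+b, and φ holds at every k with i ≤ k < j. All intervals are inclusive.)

False

Check (p2 U[<=2] (p3 & p2)) at each j in [2,6]:
  j=2: fails
  j=3: fails
  j=4: fails
  j=5: fails
  j=6: fails
No position in the window satisfies it → formula fails.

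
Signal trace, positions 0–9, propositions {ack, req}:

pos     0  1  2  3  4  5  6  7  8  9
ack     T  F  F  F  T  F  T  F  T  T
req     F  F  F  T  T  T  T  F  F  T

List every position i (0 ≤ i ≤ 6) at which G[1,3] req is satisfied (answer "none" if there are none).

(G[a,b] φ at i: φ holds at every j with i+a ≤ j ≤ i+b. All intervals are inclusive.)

2, 3

Evaluate at each i in [0,6]:
  i=0: ✗ (fails at j=1)
  i=1: ✗ (fails at j=2)
  i=2: ✓ (all of [3,5])
  i=3: ✓ (all of [4,6])
  i=4: ✗ (fails at j=7)
  i=5: ✗ (fails at j=7)
  i=6: ✗ (fails at j=7)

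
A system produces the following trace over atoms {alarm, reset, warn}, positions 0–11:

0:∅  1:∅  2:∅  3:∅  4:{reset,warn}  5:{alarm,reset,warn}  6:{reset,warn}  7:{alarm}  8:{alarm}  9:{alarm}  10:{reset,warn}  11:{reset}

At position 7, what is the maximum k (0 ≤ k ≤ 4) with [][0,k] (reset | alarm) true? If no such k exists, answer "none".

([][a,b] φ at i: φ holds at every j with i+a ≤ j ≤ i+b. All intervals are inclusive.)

4

(reset | alarm) must hold from j=7 onward; find where it first fails.
  j=7: holds
  j=8: holds
  j=9: holds
  j=10: holds
  j=11: holds
Holds through j=11; largest k = 4.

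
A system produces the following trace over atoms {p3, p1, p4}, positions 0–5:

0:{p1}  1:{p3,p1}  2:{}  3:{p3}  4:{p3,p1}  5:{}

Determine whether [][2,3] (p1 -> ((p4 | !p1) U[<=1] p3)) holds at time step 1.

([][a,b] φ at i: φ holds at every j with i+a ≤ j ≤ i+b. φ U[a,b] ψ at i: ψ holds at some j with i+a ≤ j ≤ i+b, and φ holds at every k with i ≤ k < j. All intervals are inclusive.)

Check (p1 -> ((p4 | !p1) U[<=1] p3)) at every j in [3,4]:
  j=3: antecedent false → ✓
  j=4: antecedent true; consequent holds → ✓
All positions satisfy it → formula holds.

True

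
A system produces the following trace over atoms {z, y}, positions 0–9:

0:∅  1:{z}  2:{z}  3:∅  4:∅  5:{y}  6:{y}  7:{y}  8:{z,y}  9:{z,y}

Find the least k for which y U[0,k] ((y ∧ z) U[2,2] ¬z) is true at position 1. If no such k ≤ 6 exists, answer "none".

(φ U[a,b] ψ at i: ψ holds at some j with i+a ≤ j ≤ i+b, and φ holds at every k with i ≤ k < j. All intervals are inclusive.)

Need earliest j ≥ 1 with ((y ∧ z) U[2,2] ¬z), and y at every k in [1,j-1].
  j=1: rhs fails.
  j=2: rhs fails.
  j=3: rhs fails.
  j=4: rhs fails.
  j=5: rhs fails.
  j=6: rhs fails.
  j=7: rhs fails.
No witness within the range → none.

none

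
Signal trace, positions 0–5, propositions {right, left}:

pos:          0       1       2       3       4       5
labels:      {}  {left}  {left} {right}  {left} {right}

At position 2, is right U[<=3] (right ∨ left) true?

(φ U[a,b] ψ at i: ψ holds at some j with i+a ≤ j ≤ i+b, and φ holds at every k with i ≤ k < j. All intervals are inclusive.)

Yes

Need some j in [2,5] with (right ∨ left), and right at every k in [2,j-1].
  j=2: (right ∨ left) holds; no prefix to check → satisfied.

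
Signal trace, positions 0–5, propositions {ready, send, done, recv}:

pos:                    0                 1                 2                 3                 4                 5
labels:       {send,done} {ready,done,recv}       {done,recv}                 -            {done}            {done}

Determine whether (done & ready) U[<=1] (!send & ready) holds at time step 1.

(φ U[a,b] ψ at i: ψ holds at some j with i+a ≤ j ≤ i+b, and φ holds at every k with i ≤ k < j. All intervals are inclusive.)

Need some j in [1,2] with (!send & ready), and (done & ready) at every k in [1,j-1].
  j=1: (!send & ready) holds; no prefix to check → satisfied.

Holds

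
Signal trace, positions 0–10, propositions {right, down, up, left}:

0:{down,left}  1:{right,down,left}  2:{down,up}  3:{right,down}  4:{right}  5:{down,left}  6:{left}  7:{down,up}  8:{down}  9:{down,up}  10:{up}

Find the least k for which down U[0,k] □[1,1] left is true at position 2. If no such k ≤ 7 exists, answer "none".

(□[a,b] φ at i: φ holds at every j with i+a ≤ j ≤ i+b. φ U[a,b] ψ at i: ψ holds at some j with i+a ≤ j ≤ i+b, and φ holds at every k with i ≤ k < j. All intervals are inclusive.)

Need earliest j ≥ 2 with □[1,1] left, and down at every k in [2,j-1].
  j=2: rhs fails.
  j=3: rhs fails.
  j=4: rhs holds; lhs holds on [2,3]. k = 2.

2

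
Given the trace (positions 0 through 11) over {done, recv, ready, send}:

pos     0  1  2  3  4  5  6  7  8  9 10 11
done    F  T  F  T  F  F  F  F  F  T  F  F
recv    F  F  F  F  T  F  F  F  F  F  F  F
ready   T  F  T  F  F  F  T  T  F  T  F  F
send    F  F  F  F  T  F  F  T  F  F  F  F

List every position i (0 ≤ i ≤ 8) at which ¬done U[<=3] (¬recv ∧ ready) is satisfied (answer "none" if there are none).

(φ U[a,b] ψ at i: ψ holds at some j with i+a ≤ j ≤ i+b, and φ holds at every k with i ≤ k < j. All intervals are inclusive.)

0, 2, 4, 5, 6, 7, 8

Evaluate at each i in [0,8]:
  i=0: ✓ (rhs at j=0)
  i=1: ✗ (lhs fails at k=1 before rhs at j=2)
  i=2: ✓ (rhs at j=2)
  i=3: ✗ (lhs fails at k=3 before rhs at j=6)
  i=4: ✓ (rhs at j=6; lhs holds on [4,5])
  i=5: ✓ (rhs at j=6; lhs holds on [5,5])
  i=6: ✓ (rhs at j=6)
  i=7: ✓ (rhs at j=7)
  i=8: ✓ (rhs at j=9; lhs holds on [8,8])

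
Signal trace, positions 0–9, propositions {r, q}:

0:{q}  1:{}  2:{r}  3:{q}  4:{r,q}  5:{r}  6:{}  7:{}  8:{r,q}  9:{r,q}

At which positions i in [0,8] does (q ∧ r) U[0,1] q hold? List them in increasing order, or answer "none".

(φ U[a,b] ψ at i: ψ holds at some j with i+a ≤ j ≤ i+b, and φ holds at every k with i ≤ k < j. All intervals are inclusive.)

Evaluate at each i in [0,8]:
  i=0: ✓ (rhs at j=0)
  i=1: ✗ (no rhs in [1,2])
  i=2: ✗ (lhs fails at k=2 before rhs at j=3)
  i=3: ✓ (rhs at j=3)
  i=4: ✓ (rhs at j=4)
  i=5: ✗ (no rhs in [5,6])
  i=6: ✗ (no rhs in [6,7])
  i=7: ✗ (lhs fails at k=7 before rhs at j=8)
  i=8: ✓ (rhs at j=8)

0, 3, 4, 8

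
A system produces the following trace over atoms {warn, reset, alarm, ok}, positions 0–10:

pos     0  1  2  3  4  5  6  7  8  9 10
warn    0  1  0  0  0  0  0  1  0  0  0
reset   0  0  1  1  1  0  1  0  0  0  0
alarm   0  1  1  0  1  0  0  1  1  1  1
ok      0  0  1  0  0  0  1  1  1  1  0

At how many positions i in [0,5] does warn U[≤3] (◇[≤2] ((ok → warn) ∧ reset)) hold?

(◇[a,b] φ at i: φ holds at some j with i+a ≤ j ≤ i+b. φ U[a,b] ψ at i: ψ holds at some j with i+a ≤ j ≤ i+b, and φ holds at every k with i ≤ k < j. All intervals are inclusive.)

Evaluate at each i in [0,5]:
  i=0: ✗ (lhs fails at k=0 before rhs at j=1)
  i=1: ✓ (rhs at j=1)
  i=2: ✓ (rhs at j=2)
  i=3: ✓ (rhs at j=3)
  i=4: ✓ (rhs at j=4)
  i=5: ✗ (no rhs in [5,8])
Positions where it holds: {1, 2, 3, 4} → 4.

4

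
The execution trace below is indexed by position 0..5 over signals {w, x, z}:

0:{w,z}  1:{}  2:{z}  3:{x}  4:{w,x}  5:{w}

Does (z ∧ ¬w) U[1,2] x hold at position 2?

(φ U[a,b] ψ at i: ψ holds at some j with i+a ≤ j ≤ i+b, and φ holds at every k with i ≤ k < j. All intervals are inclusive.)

Holds

Need some j in [3,4] with x, and (z ∧ ¬w) at every k in [2,j-1].
  j=3: x holds; (z ∧ ¬w) holds at every k in [2,2] → satisfied.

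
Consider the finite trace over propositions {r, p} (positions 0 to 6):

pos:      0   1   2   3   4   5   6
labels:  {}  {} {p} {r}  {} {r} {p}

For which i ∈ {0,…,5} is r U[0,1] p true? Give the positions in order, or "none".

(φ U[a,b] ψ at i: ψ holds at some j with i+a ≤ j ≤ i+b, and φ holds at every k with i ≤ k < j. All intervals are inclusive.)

2, 5

Evaluate at each i in [0,5]:
  i=0: ✗ (no rhs in [0,1])
  i=1: ✗ (lhs fails at k=1 before rhs at j=2)
  i=2: ✓ (rhs at j=2)
  i=3: ✗ (no rhs in [3,4])
  i=4: ✗ (no rhs in [4,5])
  i=5: ✓ (rhs at j=6; lhs holds on [5,5])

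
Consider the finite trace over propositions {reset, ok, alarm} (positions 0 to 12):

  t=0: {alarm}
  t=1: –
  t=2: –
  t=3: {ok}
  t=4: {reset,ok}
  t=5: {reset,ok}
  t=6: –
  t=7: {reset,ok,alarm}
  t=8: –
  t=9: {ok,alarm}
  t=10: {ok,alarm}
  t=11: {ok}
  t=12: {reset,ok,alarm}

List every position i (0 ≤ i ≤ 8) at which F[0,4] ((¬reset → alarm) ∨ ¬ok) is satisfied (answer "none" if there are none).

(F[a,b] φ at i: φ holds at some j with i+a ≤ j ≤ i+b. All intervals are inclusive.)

Evaluate at each i in [0,8]:
  i=0: ✓ (witness j=0)
  i=1: ✓ (witness j=1)
  i=2: ✓ (witness j=2)
  i=3: ✓ (witness j=4)
  i=4: ✓ (witness j=4)
  i=5: ✓ (witness j=5)
  i=6: ✓ (witness j=6)
  i=7: ✓ (witness j=7)
  i=8: ✓ (witness j=8)

0, 1, 2, 3, 4, 5, 6, 7, 8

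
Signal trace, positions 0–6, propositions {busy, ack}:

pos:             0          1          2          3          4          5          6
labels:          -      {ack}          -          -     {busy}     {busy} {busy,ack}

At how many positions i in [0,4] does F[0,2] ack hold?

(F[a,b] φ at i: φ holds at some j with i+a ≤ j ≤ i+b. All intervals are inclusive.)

Evaluate at each i in [0,4]:
  i=0: ✓ (witness j=1)
  i=1: ✓ (witness j=1)
  i=2: ✗ (none in [2,4])
  i=3: ✗ (none in [3,5])
  i=4: ✓ (witness j=6)
Positions where it holds: {0, 1, 4} → 3.

3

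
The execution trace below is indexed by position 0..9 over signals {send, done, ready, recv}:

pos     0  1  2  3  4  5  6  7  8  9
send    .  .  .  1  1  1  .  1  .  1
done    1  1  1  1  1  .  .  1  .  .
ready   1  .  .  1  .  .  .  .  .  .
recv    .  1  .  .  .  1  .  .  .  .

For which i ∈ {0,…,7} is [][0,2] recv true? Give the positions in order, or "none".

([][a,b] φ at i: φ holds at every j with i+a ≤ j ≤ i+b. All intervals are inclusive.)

none

Evaluate at each i in [0,7]:
  i=0: ✗ (fails at j=0)
  i=1: ✗ (fails at j=2)
  i=2: ✗ (fails at j=2)
  i=3: ✗ (fails at j=3)
  i=4: ✗ (fails at j=4)
  i=5: ✗ (fails at j=6)
  i=6: ✗ (fails at j=6)
  i=7: ✗ (fails at j=7)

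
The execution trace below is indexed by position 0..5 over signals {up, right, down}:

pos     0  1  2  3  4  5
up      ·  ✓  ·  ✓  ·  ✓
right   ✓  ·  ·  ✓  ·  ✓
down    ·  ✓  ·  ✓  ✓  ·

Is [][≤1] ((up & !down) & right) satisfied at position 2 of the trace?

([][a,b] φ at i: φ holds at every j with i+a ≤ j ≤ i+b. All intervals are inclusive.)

Check ((up & !down) & right) at every j in [2,3]:
  j=2: false
  j=3: false
Fails at j=2 → formula fails.

False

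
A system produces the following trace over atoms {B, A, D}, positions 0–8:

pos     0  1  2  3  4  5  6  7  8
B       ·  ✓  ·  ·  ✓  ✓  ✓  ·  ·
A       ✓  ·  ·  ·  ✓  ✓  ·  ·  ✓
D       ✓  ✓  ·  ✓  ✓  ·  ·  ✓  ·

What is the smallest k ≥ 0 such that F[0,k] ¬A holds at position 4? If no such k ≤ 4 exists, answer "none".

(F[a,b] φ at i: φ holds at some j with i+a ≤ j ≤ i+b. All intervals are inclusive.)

2

Scan j = 4,5,… for ¬A:
  j=4: fails
  j=5: fails
  j=6: holds
First hit at j=6, so smallest k = 6-4 = 2.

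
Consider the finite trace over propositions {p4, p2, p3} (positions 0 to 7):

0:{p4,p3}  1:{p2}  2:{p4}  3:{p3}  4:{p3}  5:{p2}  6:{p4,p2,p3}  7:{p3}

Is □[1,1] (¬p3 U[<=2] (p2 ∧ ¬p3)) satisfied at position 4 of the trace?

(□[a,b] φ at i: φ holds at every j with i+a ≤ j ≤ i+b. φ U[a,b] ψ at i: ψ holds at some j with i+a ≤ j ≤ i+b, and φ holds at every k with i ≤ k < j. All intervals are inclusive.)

Check (¬p3 U[<=2] (p2 ∧ ¬p3)) at every j in [5,5]:
  j=5: holds
All positions satisfy it → formula holds.

Holds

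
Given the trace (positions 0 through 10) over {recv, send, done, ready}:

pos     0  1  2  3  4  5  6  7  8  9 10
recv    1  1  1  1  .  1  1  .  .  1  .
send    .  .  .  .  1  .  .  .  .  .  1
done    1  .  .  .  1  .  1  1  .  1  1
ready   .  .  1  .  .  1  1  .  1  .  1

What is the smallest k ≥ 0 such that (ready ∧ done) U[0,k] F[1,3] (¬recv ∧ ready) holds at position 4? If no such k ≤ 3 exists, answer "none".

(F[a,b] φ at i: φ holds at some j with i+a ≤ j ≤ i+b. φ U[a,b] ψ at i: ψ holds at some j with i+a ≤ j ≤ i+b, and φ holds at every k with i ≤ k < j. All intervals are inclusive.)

none

Need earliest j ≥ 4 with F[1,3] (¬recv ∧ ready), and (ready ∧ done) at every k in [4,j-1].
  j=4: rhs fails.
  j=5: rhs holds but lhs fails at k=4.
  j=6: rhs holds but lhs fails at k=4.
  j=7: rhs holds but lhs fails at k=4.
No witness within the range → none.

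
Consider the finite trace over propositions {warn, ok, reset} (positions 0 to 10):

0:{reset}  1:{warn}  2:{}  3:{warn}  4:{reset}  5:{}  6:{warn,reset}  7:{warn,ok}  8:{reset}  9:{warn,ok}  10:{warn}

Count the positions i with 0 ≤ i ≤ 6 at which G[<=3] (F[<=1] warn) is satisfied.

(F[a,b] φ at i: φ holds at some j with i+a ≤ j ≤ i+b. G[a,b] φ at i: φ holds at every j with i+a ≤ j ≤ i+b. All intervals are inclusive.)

3

Evaluate at each i in [0,6]:
  i=0: ✓ (all of [0,3])
  i=1: ✗ (fails at j=4)
  i=2: ✗ (fails at j=4)
  i=3: ✗ (fails at j=4)
  i=4: ✗ (fails at j=4)
  i=5: ✓ (all of [5,8])
  i=6: ✓ (all of [6,9])
Positions where it holds: {0, 5, 6} → 3.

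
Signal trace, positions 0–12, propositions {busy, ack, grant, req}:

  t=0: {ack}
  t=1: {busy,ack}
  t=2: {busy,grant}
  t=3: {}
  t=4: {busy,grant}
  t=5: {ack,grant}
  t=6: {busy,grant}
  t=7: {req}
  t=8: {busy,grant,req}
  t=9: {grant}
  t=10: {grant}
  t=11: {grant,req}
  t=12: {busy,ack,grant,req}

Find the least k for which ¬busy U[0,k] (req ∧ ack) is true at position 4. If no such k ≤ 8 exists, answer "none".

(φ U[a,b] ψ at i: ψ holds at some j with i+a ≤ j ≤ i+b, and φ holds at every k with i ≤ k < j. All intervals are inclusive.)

Need earliest j ≥ 4 with (req ∧ ack), and ¬busy at every k in [4,j-1].
  j=4: rhs fails.
  j=5: rhs fails.
  j=6: rhs fails.
  j=7: rhs fails.
  j=8: rhs fails.
  j=9: rhs fails.
  j=10: rhs fails.
  j=11: rhs fails.
  j=12: rhs holds but lhs fails at k=4.
No witness within the range → none.

none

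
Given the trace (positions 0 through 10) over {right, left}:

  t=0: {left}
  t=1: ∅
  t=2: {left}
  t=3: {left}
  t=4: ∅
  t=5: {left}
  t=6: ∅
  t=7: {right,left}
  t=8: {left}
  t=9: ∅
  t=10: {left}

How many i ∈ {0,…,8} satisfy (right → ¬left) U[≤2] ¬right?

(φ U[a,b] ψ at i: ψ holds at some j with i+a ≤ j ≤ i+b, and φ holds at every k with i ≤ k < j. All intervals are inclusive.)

Evaluate at each i in [0,8]:
  i=0: ✓ (rhs at j=0)
  i=1: ✓ (rhs at j=1)
  i=2: ✓ (rhs at j=2)
  i=3: ✓ (rhs at j=3)
  i=4: ✓ (rhs at j=4)
  i=5: ✓ (rhs at j=5)
  i=6: ✓ (rhs at j=6)
  i=7: ✗ (lhs fails at k=7 before rhs at j=8)
  i=8: ✓ (rhs at j=8)
Positions where it holds: {0, 1, 2, 3, 4, 5, 6, 8} → 8.

8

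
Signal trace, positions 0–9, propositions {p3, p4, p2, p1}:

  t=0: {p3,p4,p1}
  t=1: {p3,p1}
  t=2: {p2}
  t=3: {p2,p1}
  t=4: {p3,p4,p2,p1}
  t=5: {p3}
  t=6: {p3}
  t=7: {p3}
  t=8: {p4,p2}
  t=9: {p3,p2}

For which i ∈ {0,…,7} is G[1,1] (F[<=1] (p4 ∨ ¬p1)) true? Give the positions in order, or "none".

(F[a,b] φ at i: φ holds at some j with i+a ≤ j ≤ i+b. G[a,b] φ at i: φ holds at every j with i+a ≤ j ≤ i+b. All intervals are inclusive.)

Evaluate at each i in [0,7]:
  i=0: ✓ (all of [1,1])
  i=1: ✓ (all of [2,2])
  i=2: ✓ (all of [3,3])
  i=3: ✓ (all of [4,4])
  i=4: ✓ (all of [5,5])
  i=5: ✓ (all of [6,6])
  i=6: ✓ (all of [7,7])
  i=7: ✓ (all of [8,8])

0, 1, 2, 3, 4, 5, 6, 7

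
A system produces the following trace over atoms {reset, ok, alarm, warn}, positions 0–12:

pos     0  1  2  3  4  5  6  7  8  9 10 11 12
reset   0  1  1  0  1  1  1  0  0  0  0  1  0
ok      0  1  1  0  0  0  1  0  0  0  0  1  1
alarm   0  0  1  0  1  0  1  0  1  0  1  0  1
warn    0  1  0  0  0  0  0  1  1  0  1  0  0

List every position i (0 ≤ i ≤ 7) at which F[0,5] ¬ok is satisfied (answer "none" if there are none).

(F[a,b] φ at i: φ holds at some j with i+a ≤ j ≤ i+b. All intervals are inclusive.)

0, 1, 2, 3, 4, 5, 6, 7

Evaluate at each i in [0,7]:
  i=0: ✓ (witness j=0)
  i=1: ✓ (witness j=3)
  i=2: ✓ (witness j=3)
  i=3: ✓ (witness j=3)
  i=4: ✓ (witness j=4)
  i=5: ✓ (witness j=5)
  i=6: ✓ (witness j=7)
  i=7: ✓ (witness j=7)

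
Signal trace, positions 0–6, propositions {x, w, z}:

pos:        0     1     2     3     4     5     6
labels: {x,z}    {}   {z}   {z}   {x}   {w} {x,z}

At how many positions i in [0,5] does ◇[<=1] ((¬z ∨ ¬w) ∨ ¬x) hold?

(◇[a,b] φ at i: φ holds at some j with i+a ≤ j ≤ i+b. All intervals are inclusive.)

6

Evaluate at each i in [0,5]:
  i=0: ✓ (witness j=0)
  i=1: ✓ (witness j=1)
  i=2: ✓ (witness j=2)
  i=3: ✓ (witness j=3)
  i=4: ✓ (witness j=4)
  i=5: ✓ (witness j=5)
Positions where it holds: {0, 1, 2, 3, 4, 5} → 6.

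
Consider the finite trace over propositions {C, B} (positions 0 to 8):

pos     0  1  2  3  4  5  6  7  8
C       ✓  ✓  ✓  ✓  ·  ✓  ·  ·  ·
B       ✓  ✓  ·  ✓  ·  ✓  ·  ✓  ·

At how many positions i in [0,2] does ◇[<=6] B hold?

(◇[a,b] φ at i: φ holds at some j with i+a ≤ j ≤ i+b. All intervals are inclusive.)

Evaluate at each i in [0,2]:
  i=0: ✓ (witness j=0)
  i=1: ✓ (witness j=1)
  i=2: ✓ (witness j=3)
Positions where it holds: {0, 1, 2} → 3.

3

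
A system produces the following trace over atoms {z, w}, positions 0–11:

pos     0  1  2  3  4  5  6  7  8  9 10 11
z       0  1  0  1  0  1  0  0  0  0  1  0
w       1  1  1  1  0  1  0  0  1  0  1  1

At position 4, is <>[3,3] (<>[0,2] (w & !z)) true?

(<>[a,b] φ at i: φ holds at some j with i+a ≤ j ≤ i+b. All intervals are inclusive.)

Check <>[0,2] (w & !z) at each j in [7,7]:
  j=7: holds (witness at 8)
Found at j=7 → formula holds.

Holds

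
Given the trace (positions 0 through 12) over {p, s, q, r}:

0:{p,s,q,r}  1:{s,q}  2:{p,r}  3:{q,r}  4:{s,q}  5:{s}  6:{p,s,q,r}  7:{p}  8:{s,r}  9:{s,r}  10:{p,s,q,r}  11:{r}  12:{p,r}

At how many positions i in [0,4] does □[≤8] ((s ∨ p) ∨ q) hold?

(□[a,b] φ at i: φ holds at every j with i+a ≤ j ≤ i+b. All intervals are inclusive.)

Evaluate at each i in [0,4]:
  i=0: ✓ (all of [0,8])
  i=1: ✓ (all of [1,9])
  i=2: ✓ (all of [2,10])
  i=3: ✗ (fails at j=11)
  i=4: ✗ (fails at j=11)
Positions where it holds: {0, 1, 2} → 3.

3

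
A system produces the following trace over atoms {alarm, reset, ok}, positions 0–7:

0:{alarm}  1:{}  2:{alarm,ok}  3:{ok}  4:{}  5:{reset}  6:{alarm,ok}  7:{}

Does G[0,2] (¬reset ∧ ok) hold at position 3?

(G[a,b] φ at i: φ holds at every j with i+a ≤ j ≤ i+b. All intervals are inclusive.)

Check (¬reset ∧ ok) at every j in [3,5]:
  j=3: true
  j=4: false
  j=5: false
Fails at j=4 → formula fails.

No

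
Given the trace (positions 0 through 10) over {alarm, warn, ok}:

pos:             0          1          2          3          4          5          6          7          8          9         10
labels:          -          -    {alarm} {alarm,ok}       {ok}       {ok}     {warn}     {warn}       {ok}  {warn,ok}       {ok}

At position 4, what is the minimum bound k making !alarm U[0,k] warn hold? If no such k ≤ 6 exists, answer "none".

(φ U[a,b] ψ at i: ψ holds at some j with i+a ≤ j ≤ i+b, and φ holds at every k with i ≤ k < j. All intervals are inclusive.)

2

Need earliest j ≥ 4 with warn, and !alarm at every k in [4,j-1].
  j=4: rhs fails.
  j=5: rhs fails.
  j=6: rhs holds; lhs holds on [4,5]. k = 2.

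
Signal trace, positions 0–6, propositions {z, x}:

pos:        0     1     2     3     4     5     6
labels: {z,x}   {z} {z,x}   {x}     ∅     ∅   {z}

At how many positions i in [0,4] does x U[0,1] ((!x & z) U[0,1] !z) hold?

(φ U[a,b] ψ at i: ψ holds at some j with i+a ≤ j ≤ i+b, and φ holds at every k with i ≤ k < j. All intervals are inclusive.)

3

Evaluate at each i in [0,4]:
  i=0: ✗ (no rhs in [0,1])
  i=1: ✗ (no rhs in [1,2])
  i=2: ✓ (rhs at j=3; lhs holds on [2,2])
  i=3: ✓ (rhs at j=3)
  i=4: ✓ (rhs at j=4)
Positions where it holds: {2, 3, 4} → 3.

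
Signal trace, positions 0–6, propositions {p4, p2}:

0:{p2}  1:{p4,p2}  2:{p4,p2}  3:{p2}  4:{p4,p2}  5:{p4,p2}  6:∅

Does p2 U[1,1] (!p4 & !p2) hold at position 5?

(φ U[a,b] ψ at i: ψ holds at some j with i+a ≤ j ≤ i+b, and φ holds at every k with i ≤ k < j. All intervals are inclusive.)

Need some j in [6,6] with (!p4 & !p2), and p2 at every k in [5,j-1].
  j=6: (!p4 & !p2) holds; p2 holds at every k in [5,5] → satisfied.

Holds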